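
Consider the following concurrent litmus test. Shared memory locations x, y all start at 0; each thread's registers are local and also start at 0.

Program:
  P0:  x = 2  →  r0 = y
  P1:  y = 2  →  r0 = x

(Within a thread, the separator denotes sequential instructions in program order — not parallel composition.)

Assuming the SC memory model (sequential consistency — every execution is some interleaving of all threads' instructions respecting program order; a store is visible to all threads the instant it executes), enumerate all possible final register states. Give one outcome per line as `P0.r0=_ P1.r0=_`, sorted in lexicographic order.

P0.r0=0 P1.r0=2
P0.r0=2 P1.r0=0
P0.r0=2 P1.r0=2

outcome vector order: (P0.r0,P1.r0)
|SC outcomes| = 3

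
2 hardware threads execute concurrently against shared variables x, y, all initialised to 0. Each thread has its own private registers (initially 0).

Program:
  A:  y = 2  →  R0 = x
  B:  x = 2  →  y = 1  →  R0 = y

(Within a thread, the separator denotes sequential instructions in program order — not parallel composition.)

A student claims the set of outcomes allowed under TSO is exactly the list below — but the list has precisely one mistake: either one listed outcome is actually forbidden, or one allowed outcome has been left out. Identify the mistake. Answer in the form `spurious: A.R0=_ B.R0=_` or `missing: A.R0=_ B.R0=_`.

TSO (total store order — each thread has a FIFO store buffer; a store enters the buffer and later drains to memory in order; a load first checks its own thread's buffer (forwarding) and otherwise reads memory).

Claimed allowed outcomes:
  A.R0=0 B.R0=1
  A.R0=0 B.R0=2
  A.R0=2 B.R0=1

missing: A.R0=2 B.R0=2

outcome vector order: (A.R0,B.R0)
TSO (4): (0,1); (0,2); (2,1); (2,2)
TSO∖claimed = {(2,2)}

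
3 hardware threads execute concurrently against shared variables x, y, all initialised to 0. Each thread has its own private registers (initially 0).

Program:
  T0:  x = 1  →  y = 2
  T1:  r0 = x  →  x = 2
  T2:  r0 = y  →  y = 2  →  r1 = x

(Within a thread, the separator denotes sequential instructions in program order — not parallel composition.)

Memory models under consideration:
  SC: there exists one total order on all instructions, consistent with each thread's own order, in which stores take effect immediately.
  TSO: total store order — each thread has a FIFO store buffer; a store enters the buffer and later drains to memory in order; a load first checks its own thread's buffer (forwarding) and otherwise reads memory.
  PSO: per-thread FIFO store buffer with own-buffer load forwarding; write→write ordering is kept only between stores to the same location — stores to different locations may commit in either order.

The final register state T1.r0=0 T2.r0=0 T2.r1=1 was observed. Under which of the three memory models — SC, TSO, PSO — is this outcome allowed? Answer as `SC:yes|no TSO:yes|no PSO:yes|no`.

outcome vector order: (T1.r0,T2.r0,T2.r1)
SC: 10 outcomes — {000, 001, 002, 021, 022, 100, 101, 102, 121, 122}
TSO: 10 outcomes — {000, 001, 002, 021, 022, 100, 101, 102, 121, 122}
PSO: 12 outcomes — {000, 001, 002, 020, 021, 022, 100, 101, 102, 120, 121, 122}
target 001 ∈ {SC,TSO,PSO}

SC:yes TSO:yes PSO:yes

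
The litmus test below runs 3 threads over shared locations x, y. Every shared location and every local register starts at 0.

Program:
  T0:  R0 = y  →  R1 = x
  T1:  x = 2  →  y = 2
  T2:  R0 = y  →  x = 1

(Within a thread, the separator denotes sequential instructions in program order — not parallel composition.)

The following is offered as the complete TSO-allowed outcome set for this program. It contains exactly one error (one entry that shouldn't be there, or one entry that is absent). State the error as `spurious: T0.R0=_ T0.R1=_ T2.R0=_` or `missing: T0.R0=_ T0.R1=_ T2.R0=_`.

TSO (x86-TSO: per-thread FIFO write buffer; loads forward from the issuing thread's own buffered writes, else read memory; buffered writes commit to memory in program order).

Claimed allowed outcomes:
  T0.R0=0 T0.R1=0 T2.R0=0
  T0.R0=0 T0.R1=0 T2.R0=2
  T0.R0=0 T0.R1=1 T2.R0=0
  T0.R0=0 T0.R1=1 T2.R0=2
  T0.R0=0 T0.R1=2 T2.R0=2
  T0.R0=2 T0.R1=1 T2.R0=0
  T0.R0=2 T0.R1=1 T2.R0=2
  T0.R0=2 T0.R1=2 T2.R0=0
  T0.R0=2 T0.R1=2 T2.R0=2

outcome vector order: (T0.R0,T0.R1,T2.R0)
TSO: 10 outcomes — {(0,0,0) (0,0,2) (0,1,0) (0,1,2) (0,2,0) (0,2,2) (2,1,0) (2,1,2) (2,2,0) (2,2,2)}
TSO∖claimed = {(0,2,0)}

missing: T0.R0=0 T0.R1=2 T2.R0=0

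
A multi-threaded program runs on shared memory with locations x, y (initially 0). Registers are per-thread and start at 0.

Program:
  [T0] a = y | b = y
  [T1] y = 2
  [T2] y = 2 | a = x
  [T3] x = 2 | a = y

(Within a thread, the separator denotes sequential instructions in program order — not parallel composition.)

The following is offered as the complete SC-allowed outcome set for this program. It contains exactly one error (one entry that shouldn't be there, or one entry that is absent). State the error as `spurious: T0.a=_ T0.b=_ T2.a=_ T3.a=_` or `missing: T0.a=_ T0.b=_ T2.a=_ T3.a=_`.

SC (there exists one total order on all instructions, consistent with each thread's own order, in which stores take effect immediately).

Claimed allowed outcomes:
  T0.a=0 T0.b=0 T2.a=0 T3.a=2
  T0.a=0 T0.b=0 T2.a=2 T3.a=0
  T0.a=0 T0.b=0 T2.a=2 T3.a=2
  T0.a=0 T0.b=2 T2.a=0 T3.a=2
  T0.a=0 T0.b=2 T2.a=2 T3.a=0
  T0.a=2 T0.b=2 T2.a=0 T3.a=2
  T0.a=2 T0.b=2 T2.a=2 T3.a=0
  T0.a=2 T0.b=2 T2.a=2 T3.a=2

outcome vector order: (T0.a,T0.b,T2.a,T3.a)
[SC] allowed = {0/0/0/2, 0/0/2/0, 0/0/2/2, 0/2/0/2, 0/2/2/0, 0/2/2/2, 2/2/0/2, 2/2/2/0, 2/2/2/2}
SC∖claimed = {0/2/2/2}

missing: T0.a=0 T0.b=2 T2.a=2 T3.a=2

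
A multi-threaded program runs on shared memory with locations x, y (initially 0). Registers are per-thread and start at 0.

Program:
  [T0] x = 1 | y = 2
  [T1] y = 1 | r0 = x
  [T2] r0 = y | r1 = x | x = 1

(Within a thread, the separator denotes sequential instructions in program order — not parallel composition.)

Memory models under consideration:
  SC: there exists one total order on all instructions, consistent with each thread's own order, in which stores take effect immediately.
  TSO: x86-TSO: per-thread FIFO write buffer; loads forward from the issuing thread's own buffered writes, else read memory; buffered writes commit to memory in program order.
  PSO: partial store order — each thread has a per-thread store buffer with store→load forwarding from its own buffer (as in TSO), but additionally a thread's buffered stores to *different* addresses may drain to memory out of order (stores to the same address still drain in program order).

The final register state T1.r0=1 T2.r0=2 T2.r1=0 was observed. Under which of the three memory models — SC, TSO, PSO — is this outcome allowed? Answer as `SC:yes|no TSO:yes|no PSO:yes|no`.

SC:no TSO:no PSO:yes

outcome vector order: (T1.r0,T2.r0,T2.r1)
SC (10): 0/0/0; 0/0/1; 0/1/0; 0/1/1; 0/2/1; 1/0/0; 1/0/1; 1/1/0; 1/1/1; 1/2/1
TSO (10): 0/0/0; 0/0/1; 0/1/0; 0/1/1; 0/2/1; 1/0/0; 1/0/1; 1/1/0; 1/1/1; 1/2/1
PSO (12): 0/0/0; 0/0/1; 0/1/0; 0/1/1; 0/2/0; 0/2/1; 1/0/0; 1/0/1; 1/1/0; 1/1/1; 1/2/0; 1/2/1
target 1/2/0 ∈ {PSO}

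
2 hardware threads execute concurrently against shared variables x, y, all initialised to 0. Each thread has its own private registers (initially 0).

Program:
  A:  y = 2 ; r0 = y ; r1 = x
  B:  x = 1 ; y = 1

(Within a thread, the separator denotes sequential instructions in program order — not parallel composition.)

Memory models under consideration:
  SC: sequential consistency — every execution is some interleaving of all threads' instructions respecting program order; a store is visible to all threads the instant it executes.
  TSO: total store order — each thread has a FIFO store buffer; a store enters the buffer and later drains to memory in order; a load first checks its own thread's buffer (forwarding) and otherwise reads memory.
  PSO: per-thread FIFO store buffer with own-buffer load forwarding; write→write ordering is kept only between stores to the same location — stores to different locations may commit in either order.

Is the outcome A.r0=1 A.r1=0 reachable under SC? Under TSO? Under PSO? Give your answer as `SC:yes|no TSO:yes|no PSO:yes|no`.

SC:no TSO:no PSO:yes

outcome vector order: (A.r0,A.r1)
SC: 3 outcomes — {(1,1); (2,0); (2,1)}
TSO: 3 outcomes — {(1,1); (2,0); (2,1)}
PSO: 4 outcomes — {(1,0); (1,1); (2,0); (2,1)}
target (1,0) ∈ {PSO}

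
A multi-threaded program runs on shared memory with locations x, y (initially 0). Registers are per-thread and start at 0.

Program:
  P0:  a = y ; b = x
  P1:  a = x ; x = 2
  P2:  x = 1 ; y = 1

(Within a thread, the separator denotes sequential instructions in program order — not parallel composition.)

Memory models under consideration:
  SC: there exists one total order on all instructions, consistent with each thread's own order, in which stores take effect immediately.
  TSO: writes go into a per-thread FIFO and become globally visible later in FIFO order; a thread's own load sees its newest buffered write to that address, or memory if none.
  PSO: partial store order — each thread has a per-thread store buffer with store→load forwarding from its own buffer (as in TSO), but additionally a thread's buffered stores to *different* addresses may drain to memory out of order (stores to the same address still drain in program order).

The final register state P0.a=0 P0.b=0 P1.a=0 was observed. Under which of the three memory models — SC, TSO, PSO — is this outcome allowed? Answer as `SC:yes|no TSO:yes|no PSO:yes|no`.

outcome vector order: (P0.a,P0.b,P1.a)
SC: 10 outcomes — {(0,0,0); (0,0,1); (0,1,0); (0,1,1); (0,2,0); (0,2,1); (1,1,0); (1,1,1); (1,2,0); (1,2,1)}
TSO: 10 outcomes — {(0,0,0); (0,0,1); (0,1,0); (0,1,1); (0,2,0); (0,2,1); (1,1,0); (1,1,1); (1,2,0); (1,2,1)}
PSO: 12 outcomes — {(0,0,0); (0,0,1); (0,1,0); (0,1,1); (0,2,0); (0,2,1); (1,0,0); (1,0,1); (1,1,0); (1,1,1); (1,2,0); (1,2,1)}
target (0,0,0) ∈ {SC,TSO,PSO}

SC:yes TSO:yes PSO:yes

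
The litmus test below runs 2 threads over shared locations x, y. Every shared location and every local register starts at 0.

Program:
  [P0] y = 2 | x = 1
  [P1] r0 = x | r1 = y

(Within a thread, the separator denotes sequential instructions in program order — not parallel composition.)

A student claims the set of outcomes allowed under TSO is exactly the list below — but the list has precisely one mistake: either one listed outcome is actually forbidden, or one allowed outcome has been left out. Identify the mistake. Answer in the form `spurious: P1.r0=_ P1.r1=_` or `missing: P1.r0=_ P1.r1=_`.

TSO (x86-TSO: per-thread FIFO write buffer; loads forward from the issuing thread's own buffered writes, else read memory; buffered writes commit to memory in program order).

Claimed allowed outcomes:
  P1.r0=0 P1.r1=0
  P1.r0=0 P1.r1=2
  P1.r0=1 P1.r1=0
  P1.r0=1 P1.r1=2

spurious: P1.r0=1 P1.r1=0

outcome vector order: (P1.r0,P1.r1)
[TSO] allowed = {<0 0>; <0 2>; <1 2>}
claimed∖TSO = {<1 0>}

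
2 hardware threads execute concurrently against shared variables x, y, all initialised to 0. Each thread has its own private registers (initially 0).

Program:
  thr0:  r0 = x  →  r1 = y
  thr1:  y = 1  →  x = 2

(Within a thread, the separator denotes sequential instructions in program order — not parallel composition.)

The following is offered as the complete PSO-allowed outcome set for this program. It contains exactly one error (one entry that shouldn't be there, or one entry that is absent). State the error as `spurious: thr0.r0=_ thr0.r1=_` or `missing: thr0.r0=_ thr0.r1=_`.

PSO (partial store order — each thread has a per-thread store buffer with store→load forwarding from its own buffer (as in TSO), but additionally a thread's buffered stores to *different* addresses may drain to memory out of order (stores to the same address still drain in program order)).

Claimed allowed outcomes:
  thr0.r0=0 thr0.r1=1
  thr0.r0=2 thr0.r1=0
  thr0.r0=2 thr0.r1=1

outcome vector order: (thr0.r0,thr0.r1)
PSO (4): 00, 01, 20, 21
PSO∖claimed = {00}

missing: thr0.r0=0 thr0.r1=0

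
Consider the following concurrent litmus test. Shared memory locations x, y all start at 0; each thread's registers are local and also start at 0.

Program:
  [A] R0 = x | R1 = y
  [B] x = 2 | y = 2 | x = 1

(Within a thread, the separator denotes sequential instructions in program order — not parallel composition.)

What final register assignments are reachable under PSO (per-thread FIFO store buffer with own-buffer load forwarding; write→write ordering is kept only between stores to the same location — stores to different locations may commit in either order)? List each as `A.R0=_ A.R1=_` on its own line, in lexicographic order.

outcome vector order: (A.R0,A.R1)
|PSO outcomes| = 6

A.R0=0 A.R1=0
A.R0=0 A.R1=2
A.R0=1 A.R1=0
A.R0=1 A.R1=2
A.R0=2 A.R1=0
A.R0=2 A.R1=2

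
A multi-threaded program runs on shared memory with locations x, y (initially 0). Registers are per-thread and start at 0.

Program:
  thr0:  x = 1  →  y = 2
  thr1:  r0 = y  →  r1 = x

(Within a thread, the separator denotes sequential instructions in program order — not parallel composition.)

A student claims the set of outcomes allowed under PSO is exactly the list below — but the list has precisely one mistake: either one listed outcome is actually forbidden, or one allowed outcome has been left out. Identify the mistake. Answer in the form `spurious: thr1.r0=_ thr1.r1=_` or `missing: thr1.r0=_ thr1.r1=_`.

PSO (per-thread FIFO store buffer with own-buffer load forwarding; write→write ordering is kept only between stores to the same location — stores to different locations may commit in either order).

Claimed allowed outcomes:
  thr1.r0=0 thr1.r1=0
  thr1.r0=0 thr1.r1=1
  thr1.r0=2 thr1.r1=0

outcome vector order: (thr1.r0,thr1.r1)
PSO (4): (0,0) (0,1) (2,0) (2,1)
PSO∖claimed = {(2,1)}

missing: thr1.r0=2 thr1.r1=1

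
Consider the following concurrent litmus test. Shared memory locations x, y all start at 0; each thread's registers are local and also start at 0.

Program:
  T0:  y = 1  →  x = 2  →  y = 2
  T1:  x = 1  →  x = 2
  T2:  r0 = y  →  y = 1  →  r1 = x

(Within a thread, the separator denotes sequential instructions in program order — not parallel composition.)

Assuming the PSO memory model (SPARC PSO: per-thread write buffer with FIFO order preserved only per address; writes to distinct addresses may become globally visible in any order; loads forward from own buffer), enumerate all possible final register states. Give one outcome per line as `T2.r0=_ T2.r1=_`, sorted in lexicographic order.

T2.r0=0 T2.r1=0
T2.r0=0 T2.r1=1
T2.r0=0 T2.r1=2
T2.r0=1 T2.r1=0
T2.r0=1 T2.r1=1
T2.r0=1 T2.r1=2
T2.r0=2 T2.r1=0
T2.r0=2 T2.r1=1
T2.r0=2 T2.r1=2

outcome vector order: (T2.r0,T2.r1)
|PSO outcomes| = 9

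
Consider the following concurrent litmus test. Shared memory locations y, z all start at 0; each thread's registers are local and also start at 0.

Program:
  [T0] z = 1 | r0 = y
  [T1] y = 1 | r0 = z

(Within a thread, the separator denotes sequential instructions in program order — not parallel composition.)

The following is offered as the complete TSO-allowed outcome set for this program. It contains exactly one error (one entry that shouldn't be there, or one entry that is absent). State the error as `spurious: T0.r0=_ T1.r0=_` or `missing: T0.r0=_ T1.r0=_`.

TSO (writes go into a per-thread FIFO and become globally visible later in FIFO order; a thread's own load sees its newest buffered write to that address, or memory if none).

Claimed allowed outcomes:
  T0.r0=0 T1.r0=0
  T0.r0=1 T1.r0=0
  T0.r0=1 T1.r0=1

outcome vector order: (T0.r0,T1.r0)
TSO (4): 0/0, 0/1, 1/0, 1/1
TSO∖claimed = {0/1}

missing: T0.r0=0 T1.r0=1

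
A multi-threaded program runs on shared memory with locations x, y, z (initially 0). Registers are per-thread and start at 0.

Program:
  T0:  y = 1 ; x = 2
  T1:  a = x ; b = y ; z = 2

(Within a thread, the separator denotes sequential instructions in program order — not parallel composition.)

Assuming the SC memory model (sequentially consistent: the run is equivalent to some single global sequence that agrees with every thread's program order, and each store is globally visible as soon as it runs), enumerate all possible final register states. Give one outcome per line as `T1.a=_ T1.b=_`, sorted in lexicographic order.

outcome vector order: (T1.a,T1.b)
|SC outcomes| = 3

T1.a=0 T1.b=0
T1.a=0 T1.b=1
T1.a=2 T1.b=1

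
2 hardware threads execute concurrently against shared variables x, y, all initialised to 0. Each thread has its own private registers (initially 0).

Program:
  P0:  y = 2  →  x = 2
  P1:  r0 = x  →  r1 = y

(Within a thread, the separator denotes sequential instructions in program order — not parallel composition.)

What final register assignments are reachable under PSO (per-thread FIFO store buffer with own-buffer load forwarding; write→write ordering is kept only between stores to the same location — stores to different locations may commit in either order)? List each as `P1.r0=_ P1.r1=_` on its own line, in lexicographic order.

P1.r0=0 P1.r1=0
P1.r0=0 P1.r1=2
P1.r0=2 P1.r1=0
P1.r0=2 P1.r1=2

outcome vector order: (P1.r0,P1.r1)
|PSO outcomes| = 4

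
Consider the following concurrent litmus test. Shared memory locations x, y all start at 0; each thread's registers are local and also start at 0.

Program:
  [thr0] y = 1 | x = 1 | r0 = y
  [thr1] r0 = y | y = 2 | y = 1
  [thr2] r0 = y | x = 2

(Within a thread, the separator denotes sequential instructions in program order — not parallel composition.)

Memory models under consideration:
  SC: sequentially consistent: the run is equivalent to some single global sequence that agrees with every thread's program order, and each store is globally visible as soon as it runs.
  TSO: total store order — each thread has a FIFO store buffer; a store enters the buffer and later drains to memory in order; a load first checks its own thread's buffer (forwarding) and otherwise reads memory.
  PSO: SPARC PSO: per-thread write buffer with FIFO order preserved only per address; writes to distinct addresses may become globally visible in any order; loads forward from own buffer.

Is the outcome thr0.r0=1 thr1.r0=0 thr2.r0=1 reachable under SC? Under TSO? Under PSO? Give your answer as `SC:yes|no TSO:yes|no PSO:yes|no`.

outcome vector order: (thr0.r0,thr1.r0,thr2.r0)
SC (12): 1/0/0 1/0/1 1/0/2 1/1/0 1/1/1 1/1/2 2/0/0 2/0/1 2/0/2 2/1/0 2/1/1 2/1/2
TSO (12): 1/0/0 1/0/1 1/0/2 1/1/0 1/1/1 1/1/2 2/0/0 2/0/1 2/0/2 2/1/0 2/1/1 2/1/2
PSO (12): 1/0/0 1/0/1 1/0/2 1/1/0 1/1/1 1/1/2 2/0/0 2/0/1 2/0/2 2/1/0 2/1/1 2/1/2
target 1/0/1 ∈ {SC,TSO,PSO}

SC:yes TSO:yes PSO:yes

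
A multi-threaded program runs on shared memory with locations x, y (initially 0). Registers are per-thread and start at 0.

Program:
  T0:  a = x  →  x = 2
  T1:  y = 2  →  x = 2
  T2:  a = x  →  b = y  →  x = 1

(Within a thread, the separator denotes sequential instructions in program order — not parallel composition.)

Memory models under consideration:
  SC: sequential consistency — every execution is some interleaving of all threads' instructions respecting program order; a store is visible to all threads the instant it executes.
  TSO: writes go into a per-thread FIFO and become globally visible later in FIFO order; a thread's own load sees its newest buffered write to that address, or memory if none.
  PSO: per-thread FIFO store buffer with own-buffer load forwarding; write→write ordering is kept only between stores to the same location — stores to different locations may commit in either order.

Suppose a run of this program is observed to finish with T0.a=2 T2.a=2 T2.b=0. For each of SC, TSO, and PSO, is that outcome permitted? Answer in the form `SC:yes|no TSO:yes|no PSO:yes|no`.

SC:no TSO:no PSO:yes

outcome vector order: (T0.a,T2.a,T2.b)
[SC] allowed = {(0,0,0); (0,0,2); (0,2,0); (0,2,2); (1,0,0); (1,0,2); (1,2,2); (2,0,0); (2,0,2); (2,2,2)}
[TSO] allowed = {(0,0,0); (0,0,2); (0,2,0); (0,2,2); (1,0,0); (1,0,2); (1,2,2); (2,0,0); (2,0,2); (2,2,2)}
[PSO] allowed = {(0,0,0); (0,0,2); (0,2,0); (0,2,2); (1,0,0); (1,0,2); (1,2,0); (1,2,2); (2,0,0); (2,0,2); (2,2,0); (2,2,2)}
target (2,2,0) ∈ {PSO}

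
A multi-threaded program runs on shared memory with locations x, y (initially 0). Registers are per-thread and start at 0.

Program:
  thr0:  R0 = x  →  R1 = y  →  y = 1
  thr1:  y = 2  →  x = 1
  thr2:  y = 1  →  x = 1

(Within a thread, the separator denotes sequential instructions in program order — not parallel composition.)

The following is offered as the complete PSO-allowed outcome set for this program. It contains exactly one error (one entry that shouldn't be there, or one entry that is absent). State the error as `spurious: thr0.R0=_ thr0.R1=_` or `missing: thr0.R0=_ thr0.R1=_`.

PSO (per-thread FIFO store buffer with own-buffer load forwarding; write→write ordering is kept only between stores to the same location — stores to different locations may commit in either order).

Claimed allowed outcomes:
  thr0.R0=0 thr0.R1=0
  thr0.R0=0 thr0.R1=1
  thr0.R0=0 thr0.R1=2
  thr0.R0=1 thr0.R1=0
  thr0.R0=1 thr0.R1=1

outcome vector order: (thr0.R0,thr0.R1)
[PSO] allowed = {<0 0> <0 1> <0 2> <1 0> <1 1> <1 2>}
PSO∖claimed = {<1 2>}

missing: thr0.R0=1 thr0.R1=2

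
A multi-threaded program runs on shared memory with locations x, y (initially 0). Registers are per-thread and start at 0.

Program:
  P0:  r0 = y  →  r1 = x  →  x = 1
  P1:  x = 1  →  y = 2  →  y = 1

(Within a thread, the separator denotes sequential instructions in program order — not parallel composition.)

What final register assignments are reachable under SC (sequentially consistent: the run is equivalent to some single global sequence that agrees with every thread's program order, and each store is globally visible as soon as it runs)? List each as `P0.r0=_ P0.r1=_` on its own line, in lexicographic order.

P0.r0=0 P0.r1=0
P0.r0=0 P0.r1=1
P0.r0=1 P0.r1=1
P0.r0=2 P0.r1=1

outcome vector order: (P0.r0,P0.r1)
|SC outcomes| = 4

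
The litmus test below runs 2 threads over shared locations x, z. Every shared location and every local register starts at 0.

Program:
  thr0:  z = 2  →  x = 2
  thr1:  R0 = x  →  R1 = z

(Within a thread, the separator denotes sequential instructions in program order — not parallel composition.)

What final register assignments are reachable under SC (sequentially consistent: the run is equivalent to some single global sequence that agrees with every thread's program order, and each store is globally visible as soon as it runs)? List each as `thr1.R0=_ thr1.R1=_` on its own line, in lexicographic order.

thr1.R0=0 thr1.R1=0
thr1.R0=0 thr1.R1=2
thr1.R0=2 thr1.R1=2

outcome vector order: (thr1.R0,thr1.R1)
|SC outcomes| = 3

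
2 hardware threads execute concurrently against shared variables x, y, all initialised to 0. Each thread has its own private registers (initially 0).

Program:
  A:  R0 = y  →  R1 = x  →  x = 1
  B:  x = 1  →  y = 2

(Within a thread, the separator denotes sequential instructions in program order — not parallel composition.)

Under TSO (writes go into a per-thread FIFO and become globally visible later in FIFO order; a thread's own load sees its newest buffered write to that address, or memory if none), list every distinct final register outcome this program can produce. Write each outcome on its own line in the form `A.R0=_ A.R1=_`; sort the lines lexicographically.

A.R0=0 A.R1=0
A.R0=0 A.R1=1
A.R0=2 A.R1=1

outcome vector order: (A.R0,A.R1)
|TSO outcomes| = 3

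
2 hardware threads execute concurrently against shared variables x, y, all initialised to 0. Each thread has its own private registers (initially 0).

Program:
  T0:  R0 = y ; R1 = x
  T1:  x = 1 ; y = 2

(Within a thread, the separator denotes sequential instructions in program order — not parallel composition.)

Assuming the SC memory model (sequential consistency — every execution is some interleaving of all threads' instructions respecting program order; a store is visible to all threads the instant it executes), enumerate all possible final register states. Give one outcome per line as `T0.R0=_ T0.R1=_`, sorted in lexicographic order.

T0.R0=0 T0.R1=0
T0.R0=0 T0.R1=1
T0.R0=2 T0.R1=1

outcome vector order: (T0.R0,T0.R1)
|SC outcomes| = 3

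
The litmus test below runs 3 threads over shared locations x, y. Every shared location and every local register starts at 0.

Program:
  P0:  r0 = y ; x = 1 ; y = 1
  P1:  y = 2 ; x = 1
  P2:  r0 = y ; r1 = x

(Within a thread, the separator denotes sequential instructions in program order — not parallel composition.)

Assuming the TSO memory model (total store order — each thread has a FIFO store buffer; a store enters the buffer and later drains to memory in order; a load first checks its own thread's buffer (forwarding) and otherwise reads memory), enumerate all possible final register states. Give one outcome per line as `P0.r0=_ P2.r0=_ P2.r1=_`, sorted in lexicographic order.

outcome vector order: (P0.r0,P2.r0,P2.r1)
|TSO outcomes| = 10

P0.r0=0 P2.r0=0 P2.r1=0
P0.r0=0 P2.r0=0 P2.r1=1
P0.r0=0 P2.r0=1 P2.r1=1
P0.r0=0 P2.r0=2 P2.r1=0
P0.r0=0 P2.r0=2 P2.r1=1
P0.r0=2 P2.r0=0 P2.r1=0
P0.r0=2 P2.r0=0 P2.r1=1
P0.r0=2 P2.r0=1 P2.r1=1
P0.r0=2 P2.r0=2 P2.r1=0
P0.r0=2 P2.r0=2 P2.r1=1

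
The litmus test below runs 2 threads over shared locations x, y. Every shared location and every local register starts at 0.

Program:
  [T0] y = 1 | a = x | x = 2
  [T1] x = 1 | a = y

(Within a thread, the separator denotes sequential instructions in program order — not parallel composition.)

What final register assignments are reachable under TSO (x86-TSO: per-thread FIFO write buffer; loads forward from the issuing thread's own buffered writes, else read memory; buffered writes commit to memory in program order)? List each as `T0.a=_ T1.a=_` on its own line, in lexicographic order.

outcome vector order: (T0.a,T1.a)
|TSO outcomes| = 4

T0.a=0 T1.a=0
T0.a=0 T1.a=1
T0.a=1 T1.a=0
T0.a=1 T1.a=1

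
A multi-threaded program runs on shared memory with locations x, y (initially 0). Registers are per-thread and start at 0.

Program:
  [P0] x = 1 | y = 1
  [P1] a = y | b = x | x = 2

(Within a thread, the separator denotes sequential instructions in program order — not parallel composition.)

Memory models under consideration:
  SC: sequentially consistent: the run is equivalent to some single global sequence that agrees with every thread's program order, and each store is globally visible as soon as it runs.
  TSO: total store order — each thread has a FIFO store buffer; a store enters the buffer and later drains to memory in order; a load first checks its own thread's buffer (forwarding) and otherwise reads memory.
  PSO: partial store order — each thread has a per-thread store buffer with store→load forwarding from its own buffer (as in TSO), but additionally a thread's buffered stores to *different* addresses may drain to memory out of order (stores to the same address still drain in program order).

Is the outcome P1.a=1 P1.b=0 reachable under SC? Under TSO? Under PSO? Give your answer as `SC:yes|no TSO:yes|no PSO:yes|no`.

outcome vector order: (P1.a,P1.b)
under SC → <0 0>, <0 1>, <1 1>
under TSO → <0 0>, <0 1>, <1 1>
under PSO → <0 0>, <0 1>, <1 0>, <1 1>
target <1 0> ∈ {PSO}

SC:no TSO:no PSO:yes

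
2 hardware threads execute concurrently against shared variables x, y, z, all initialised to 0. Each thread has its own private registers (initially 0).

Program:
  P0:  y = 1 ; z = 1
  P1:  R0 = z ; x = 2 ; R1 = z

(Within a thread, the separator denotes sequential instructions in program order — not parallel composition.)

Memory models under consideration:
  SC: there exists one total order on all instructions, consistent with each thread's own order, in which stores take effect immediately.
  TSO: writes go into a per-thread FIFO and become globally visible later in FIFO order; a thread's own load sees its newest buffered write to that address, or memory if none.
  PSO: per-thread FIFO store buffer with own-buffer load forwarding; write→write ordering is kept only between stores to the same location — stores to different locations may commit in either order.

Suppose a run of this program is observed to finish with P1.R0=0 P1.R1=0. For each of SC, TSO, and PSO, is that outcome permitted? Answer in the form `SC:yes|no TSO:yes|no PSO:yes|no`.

SC:yes TSO:yes PSO:yes

outcome vector order: (P1.R0,P1.R1)
SC: 3 outcomes — {<0 0>, <0 1>, <1 1>}
TSO: 3 outcomes — {<0 0>, <0 1>, <1 1>}
PSO: 3 outcomes — {<0 0>, <0 1>, <1 1>}
target <0 0> ∈ {SC,TSO,PSO}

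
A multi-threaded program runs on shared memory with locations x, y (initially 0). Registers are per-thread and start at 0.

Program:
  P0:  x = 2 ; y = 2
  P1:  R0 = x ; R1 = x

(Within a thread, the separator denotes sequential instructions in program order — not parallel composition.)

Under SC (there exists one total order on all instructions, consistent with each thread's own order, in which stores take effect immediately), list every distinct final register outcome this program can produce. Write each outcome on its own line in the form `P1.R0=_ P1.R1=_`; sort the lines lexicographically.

outcome vector order: (P1.R0,P1.R1)
|SC outcomes| = 3

P1.R0=0 P1.R1=0
P1.R0=0 P1.R1=2
P1.R0=2 P1.R1=2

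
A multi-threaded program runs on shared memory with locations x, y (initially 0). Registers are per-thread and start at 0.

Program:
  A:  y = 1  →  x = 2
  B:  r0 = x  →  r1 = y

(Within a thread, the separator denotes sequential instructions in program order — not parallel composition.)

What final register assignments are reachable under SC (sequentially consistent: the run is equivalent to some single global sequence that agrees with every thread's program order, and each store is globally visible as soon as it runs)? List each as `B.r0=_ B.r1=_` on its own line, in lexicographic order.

outcome vector order: (B.r0,B.r1)
|SC outcomes| = 3

B.r0=0 B.r1=0
B.r0=0 B.r1=1
B.r0=2 B.r1=1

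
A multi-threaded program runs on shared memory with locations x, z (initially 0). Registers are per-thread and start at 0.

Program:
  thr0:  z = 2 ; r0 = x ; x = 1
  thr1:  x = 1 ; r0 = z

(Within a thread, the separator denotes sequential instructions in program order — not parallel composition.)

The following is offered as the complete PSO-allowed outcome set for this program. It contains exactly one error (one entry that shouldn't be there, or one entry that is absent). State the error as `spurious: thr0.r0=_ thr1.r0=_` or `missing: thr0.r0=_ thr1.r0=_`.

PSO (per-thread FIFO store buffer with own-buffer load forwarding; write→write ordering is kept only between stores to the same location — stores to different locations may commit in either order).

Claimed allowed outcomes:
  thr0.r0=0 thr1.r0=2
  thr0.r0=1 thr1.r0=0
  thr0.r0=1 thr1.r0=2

outcome vector order: (thr0.r0,thr1.r0)
under PSO → <0 0>, <0 2>, <1 0>, <1 2>
PSO∖claimed = {<0 0>}

missing: thr0.r0=0 thr1.r0=0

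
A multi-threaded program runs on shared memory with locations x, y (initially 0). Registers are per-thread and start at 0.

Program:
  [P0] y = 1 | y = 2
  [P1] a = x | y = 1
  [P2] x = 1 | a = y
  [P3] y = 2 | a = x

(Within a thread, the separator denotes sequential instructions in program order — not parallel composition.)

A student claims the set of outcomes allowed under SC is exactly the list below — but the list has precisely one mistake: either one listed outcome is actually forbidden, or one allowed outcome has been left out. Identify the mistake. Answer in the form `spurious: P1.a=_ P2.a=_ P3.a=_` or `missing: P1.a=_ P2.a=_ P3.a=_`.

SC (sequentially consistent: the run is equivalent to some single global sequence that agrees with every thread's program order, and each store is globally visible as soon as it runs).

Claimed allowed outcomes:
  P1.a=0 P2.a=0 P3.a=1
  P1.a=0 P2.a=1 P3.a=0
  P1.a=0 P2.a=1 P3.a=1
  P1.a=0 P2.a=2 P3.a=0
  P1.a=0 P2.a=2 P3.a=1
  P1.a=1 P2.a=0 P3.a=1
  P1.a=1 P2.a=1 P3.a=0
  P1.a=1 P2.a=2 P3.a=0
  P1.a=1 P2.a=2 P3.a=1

missing: P1.a=1 P2.a=1 P3.a=1

outcome vector order: (P1.a,P2.a,P3.a)
SC (10): 0/0/1; 0/1/0; 0/1/1; 0/2/0; 0/2/1; 1/0/1; 1/1/0; 1/1/1; 1/2/0; 1/2/1
SC∖claimed = {1/1/1}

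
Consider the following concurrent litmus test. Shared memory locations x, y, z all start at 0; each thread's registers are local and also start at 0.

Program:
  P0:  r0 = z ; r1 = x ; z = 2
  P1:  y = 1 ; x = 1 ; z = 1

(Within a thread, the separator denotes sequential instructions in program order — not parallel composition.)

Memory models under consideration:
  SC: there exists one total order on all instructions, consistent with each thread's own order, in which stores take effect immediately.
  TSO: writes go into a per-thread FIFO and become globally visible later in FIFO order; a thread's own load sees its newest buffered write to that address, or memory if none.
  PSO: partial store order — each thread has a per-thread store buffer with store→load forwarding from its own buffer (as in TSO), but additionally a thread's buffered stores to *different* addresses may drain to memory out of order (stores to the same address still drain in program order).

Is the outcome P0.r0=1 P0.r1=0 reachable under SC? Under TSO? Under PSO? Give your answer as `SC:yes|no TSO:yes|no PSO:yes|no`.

outcome vector order: (P0.r0,P0.r1)
SC: 3 outcomes — {0/0, 0/1, 1/1}
TSO: 3 outcomes — {0/0, 0/1, 1/1}
PSO: 4 outcomes — {0/0, 0/1, 1/0, 1/1}
target 1/0 ∈ {PSO}

SC:no TSO:no PSO:yes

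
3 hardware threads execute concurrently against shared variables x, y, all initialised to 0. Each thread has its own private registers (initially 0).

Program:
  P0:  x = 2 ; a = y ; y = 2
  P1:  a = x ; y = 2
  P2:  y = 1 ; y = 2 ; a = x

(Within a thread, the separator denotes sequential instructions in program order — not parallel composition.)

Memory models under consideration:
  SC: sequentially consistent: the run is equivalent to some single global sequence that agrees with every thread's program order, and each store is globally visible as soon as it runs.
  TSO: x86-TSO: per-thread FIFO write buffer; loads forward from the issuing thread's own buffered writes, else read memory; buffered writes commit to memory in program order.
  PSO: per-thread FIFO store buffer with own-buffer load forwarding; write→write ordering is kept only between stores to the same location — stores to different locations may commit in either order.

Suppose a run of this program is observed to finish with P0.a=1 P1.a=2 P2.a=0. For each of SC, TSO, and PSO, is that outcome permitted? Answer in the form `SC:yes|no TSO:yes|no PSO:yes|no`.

SC:no TSO:yes PSO:yes

outcome vector order: (P0.a,P1.a,P2.a)
SC: 8 outcomes — {0/0/2 0/2/2 1/0/2 1/2/2 2/0/0 2/0/2 2/2/0 2/2/2}
TSO: 12 outcomes — {0/0/0 0/0/2 0/2/0 0/2/2 1/0/0 1/0/2 1/2/0 1/2/2 2/0/0 2/0/2 2/2/0 2/2/2}
PSO: 12 outcomes — {0/0/0 0/0/2 0/2/0 0/2/2 1/0/0 1/0/2 1/2/0 1/2/2 2/0/0 2/0/2 2/2/0 2/2/2}
target 1/2/0 ∈ {TSO,PSO}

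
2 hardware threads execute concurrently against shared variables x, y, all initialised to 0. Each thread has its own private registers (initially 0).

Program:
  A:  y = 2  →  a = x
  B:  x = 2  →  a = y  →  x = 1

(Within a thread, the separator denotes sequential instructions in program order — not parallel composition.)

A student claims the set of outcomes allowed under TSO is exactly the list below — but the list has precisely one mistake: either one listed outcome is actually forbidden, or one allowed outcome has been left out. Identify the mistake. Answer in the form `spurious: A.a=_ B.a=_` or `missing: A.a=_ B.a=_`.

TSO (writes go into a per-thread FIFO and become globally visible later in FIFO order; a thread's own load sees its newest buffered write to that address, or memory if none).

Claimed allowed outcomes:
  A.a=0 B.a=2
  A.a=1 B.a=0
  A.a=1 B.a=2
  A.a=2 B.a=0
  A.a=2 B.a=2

outcome vector order: (A.a,B.a)
[TSO] allowed = {00, 02, 10, 12, 20, 22}
TSO∖claimed = {00}

missing: A.a=0 B.a=0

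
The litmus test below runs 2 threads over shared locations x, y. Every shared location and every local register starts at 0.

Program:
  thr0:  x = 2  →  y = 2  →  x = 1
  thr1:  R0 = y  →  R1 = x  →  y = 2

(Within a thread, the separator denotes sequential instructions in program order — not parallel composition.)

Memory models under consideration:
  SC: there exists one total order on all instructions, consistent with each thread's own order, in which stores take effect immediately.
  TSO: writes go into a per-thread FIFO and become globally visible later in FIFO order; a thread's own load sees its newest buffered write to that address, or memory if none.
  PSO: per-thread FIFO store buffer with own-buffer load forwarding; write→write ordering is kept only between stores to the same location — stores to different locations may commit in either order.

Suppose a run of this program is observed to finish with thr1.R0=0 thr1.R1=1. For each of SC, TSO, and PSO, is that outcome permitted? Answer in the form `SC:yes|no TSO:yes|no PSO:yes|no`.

outcome vector order: (thr1.R0,thr1.R1)
SC: 5 outcomes — {(0,0) (0,1) (0,2) (2,1) (2,2)}
TSO: 5 outcomes — {(0,0) (0,1) (0,2) (2,1) (2,2)}
PSO: 6 outcomes — {(0,0) (0,1) (0,2) (2,0) (2,1) (2,2)}
target (0,1) ∈ {SC,TSO,PSO}

SC:yes TSO:yes PSO:yes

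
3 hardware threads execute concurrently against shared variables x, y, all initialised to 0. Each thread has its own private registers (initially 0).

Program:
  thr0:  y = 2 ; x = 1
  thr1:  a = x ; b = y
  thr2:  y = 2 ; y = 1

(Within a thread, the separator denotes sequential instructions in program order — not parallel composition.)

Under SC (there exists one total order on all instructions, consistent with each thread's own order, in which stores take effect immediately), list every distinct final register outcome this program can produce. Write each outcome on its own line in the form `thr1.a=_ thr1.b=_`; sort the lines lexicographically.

thr1.a=0 thr1.b=0
thr1.a=0 thr1.b=1
thr1.a=0 thr1.b=2
thr1.a=1 thr1.b=1
thr1.a=1 thr1.b=2

outcome vector order: (thr1.a,thr1.b)
|SC outcomes| = 5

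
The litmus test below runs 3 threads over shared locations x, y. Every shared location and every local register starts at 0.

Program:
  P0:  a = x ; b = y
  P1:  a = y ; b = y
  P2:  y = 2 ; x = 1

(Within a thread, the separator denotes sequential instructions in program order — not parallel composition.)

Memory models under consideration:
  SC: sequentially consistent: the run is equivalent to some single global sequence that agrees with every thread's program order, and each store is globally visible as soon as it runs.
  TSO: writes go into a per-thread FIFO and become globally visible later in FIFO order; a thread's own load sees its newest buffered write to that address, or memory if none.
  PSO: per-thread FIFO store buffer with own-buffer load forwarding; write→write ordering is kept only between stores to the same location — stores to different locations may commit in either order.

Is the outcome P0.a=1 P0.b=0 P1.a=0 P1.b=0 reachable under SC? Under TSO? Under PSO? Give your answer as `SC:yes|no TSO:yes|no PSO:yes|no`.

outcome vector order: (P0.a,P0.b,P1.a,P1.b)
SC (9): <0 0 0 0>; <0 0 0 2>; <0 0 2 2>; <0 2 0 0>; <0 2 0 2>; <0 2 2 2>; <1 2 0 0>; <1 2 0 2>; <1 2 2 2>
TSO (9): <0 0 0 0>; <0 0 0 2>; <0 0 2 2>; <0 2 0 0>; <0 2 0 2>; <0 2 2 2>; <1 2 0 0>; <1 2 0 2>; <1 2 2 2>
PSO (12): <0 0 0 0>; <0 0 0 2>; <0 0 2 2>; <0 2 0 0>; <0 2 0 2>; <0 2 2 2>; <1 0 0 0>; <1 0 0 2>; <1 0 2 2>; <1 2 0 0>; <1 2 0 2>; <1 2 2 2>
target <1 0 0 0> ∈ {PSO}

SC:no TSO:no PSO:yes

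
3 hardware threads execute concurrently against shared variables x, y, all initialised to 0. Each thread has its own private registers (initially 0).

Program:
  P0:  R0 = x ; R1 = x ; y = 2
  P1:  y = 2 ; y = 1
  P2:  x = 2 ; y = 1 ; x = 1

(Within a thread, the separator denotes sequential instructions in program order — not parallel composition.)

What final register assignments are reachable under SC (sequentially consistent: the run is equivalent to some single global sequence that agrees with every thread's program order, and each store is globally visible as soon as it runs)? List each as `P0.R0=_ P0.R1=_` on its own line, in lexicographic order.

outcome vector order: (P0.R0,P0.R1)
|SC outcomes| = 6

P0.R0=0 P0.R1=0
P0.R0=0 P0.R1=1
P0.R0=0 P0.R1=2
P0.R0=1 P0.R1=1
P0.R0=2 P0.R1=1
P0.R0=2 P0.R1=2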